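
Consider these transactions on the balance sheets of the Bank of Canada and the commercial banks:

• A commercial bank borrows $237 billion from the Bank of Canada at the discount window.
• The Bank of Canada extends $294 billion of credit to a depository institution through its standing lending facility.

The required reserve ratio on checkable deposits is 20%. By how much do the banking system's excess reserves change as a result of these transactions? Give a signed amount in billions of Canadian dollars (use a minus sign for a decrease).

Discount-window loan $237 billion: reserves +$237B, deposits 0.
Discount-window loan $294 billion: reserves +$294B, deposits 0.
Totals: Δreserves = +$531B, Δdeposits = 0.
Δrequired reserves = 20% × 0 = 0.
Δexcess reserves = Δreserves − Δrequired = +$531B − (0) = +$531 billion.

+$531 billion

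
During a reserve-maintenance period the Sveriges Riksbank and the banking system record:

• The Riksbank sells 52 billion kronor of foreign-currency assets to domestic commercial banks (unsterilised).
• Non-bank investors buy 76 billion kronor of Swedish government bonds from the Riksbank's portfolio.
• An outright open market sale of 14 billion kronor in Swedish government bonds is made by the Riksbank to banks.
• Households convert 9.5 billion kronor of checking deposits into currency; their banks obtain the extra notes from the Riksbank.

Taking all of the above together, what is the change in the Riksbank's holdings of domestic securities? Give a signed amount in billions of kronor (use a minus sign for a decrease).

-90 billion

FX sale 52 billion kronor: the Riksbank's securities portfolio is untouched → 0.
Asset sale (to non-banks) 76 billion kronor: securities removed from the Riksbank's portfolio → −76B.
OMO sale (to banks) 14 billion kronor: securities removed from the Riksbank's portfolio → −14B.
Currency withdrawal 9.5 billion kronor: the Riksbank's securities portfolio is untouched → 0.
Net: 0 − 76 − 14 + 0 = -90 billion.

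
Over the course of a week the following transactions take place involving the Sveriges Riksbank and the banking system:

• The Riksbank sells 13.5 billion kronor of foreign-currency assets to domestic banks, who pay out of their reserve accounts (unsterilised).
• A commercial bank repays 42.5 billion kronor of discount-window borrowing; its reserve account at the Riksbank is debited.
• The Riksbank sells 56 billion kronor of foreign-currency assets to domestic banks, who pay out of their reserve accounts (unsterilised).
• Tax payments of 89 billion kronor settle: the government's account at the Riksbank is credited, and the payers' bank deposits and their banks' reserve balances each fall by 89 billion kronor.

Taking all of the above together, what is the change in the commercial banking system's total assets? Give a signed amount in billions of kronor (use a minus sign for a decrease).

-131.5 billion

FX sale 13.5 billion kronor: just an asset swap on bank balance sheets → 0.
Discount-window repayment 42.5 billion kronor: bank balance sheets shrink → −42.5B.
FX sale 56 billion kronor: just an asset swap on bank balance sheets → 0.
Government account inflow 89 billion kronor: bank balance sheets shrink → −89B.
Net: 0 − 42.5 + 0 − 89 = -131.5 billion.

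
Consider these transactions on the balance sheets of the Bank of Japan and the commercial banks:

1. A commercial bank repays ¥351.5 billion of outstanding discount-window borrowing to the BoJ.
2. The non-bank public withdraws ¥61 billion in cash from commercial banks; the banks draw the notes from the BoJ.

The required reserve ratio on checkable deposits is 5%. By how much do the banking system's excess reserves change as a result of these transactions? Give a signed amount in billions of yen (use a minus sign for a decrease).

-¥409.45 billion

Discount-window repayment ¥351.5 billion: reserves −¥351.5B, deposits 0.
Currency withdrawal ¥61 billion: reserves −¥61B, deposits −¥61B.
Totals: Δreserves = −¥412.5B, Δdeposits = −¥61B.
Δrequired reserves = 5% × −¥61B = −¥3.05B.
Δexcess reserves = Δreserves − Δrequired = −¥412.5B − (−¥3.05B) = -¥409.45 billion.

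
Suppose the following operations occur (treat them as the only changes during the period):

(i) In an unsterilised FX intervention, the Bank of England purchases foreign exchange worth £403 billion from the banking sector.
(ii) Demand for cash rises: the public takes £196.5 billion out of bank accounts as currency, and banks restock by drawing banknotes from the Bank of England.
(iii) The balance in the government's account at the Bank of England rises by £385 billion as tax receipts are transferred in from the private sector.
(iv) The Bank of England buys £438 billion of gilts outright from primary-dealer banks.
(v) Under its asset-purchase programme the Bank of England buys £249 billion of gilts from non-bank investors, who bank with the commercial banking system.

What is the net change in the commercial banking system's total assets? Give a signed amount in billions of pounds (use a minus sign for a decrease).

-£332.5 billion

Bank of England balance sheet:
  Assets:      Securities +£687B, Foreign assets +£403B
  Liabilities: Bank reserves +£508.5B, Currency in circulation +£196.5B, Government deposits +£385B
Commercial banking system:
  Assets:      Reserves at CB +£508.5B, Securities −£438B, Foreign assets −£403B
  Liabilities: Checkable deposits −£332.5B
Change in total bank assets = -£332.5 billion.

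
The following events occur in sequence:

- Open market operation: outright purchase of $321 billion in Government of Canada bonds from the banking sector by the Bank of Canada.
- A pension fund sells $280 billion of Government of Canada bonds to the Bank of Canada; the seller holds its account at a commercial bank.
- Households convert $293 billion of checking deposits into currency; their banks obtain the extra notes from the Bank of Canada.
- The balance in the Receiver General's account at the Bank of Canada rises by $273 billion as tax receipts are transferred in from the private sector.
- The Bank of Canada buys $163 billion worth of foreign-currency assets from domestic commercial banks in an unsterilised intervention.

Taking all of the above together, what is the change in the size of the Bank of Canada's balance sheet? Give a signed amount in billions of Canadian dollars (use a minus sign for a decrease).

+$764 billion

Bank of Canada balance sheet:
  Assets:      Securities +$601B, Foreign assets +$163B
  Liabilities: Bank reserves +$198B, Currency in circulation +$293B, Government deposits +$273B
Commercial banking system:
  Assets:      Reserves at CB +$198B, Securities −$321B, Foreign assets −$163B
  Liabilities: Checkable deposits −$286B
Change in total Bank of Canada assets = +$764 billion.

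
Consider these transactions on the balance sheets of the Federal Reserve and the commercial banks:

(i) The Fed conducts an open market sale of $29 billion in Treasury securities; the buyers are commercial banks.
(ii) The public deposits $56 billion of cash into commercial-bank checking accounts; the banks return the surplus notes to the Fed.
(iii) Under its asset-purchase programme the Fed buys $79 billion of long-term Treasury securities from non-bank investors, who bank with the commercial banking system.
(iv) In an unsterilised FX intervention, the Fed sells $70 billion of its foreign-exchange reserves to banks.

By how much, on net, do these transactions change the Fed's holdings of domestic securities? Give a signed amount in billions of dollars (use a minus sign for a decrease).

OMO sale (to banks) $29 billion: securities removed from the Fed's portfolio → −$29B.
Currency deposit $56 billion: the Fed's securities portfolio is untouched → 0.
Asset purchase (from non-banks) $79 billion: securities added to the Fed's portfolio → +$79B.
FX sale $70 billion: the Fed's securities portfolio is untouched → 0.
Net: −29 + 0 + 79 + 0 = +$50 billion.

+$50 billion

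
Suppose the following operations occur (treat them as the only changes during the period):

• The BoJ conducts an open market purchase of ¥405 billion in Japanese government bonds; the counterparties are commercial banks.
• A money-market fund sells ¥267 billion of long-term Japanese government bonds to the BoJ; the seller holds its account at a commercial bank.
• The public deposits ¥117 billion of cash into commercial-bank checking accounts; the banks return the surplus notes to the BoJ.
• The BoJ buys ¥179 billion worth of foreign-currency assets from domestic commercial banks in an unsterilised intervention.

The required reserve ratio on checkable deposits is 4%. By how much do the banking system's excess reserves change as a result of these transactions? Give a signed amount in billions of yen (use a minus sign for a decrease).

+¥952.64 billion

OMO purchase (from banks) ¥405 billion: reserves +¥405B, deposits 0.
Asset purchase (from non-banks) ¥267 billion: reserves +¥267B, deposits +¥267B.
Currency deposit ¥117 billion: reserves +¥117B, deposits +¥117B.
FX purchase ¥179 billion: reserves +¥179B, deposits 0.
Totals: Δreserves = +¥968B, Δdeposits = +¥384B.
Δrequired reserves = 4% × +¥384B = +¥15.36B.
Δexcess reserves = Δreserves − Δrequired = +¥968B − (+¥15.36B) = +¥952.64 billion.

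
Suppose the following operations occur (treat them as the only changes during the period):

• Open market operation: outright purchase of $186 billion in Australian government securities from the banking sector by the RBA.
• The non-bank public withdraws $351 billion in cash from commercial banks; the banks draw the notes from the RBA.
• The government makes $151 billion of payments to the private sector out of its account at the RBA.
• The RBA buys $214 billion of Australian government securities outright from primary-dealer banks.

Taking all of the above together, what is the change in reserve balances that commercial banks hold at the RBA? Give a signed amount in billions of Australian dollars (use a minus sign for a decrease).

+$200 billion

OMO purchase (from banks) $186 billion: the RBA pays by crediting reserve accounts → +$186B.
Currency withdrawal $351 billion: banks swap reserves for currency → −$351B.
Government spending $151 billion: government payments flow into bank reserve accounts → +$151B.
OMO purchase (from banks) $214 billion: the RBA pays by crediting reserve accounts → +$214B.
Net: 186 − 351 + 151 + 214 = +$200 billion.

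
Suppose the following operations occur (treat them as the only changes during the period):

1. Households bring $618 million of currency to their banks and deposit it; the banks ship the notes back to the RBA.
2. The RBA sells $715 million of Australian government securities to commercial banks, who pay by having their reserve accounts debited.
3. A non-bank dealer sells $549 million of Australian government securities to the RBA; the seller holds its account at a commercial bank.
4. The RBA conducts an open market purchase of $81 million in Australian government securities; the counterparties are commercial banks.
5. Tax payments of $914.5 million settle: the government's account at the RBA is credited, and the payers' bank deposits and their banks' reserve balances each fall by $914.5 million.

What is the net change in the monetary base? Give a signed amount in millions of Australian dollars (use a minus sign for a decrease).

-$999.5 million

RBA balance sheet:
  Assets:      Securities −$85M
  Liabilities: Bank reserves −$381.5M, Currency in circulation −$618M, Government deposits +$914.5M
Monetary base = currency + reserves: −$618M + (−$381.5M) = -$999.5 million.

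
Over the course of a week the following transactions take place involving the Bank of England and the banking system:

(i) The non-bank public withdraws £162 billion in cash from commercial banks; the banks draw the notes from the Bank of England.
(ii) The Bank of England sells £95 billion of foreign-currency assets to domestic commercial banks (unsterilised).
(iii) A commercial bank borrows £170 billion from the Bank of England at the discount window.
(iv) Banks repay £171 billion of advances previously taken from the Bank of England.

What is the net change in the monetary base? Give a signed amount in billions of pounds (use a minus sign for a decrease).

-£96 billion

Currency withdrawal £162 billion: just a shift between currency and reserves — both are base money → 0.
FX sale £95 billion: Bank of England balance sheet contracts → −£95B.
Discount-window loan £170 billion: Bank of England balance sheet expands → +£170B.
Discount-window repayment £171 billion: Bank of England balance sheet contracts → −£171B.
Net: 0 − 95 + 170 − 171 = -£96 billion.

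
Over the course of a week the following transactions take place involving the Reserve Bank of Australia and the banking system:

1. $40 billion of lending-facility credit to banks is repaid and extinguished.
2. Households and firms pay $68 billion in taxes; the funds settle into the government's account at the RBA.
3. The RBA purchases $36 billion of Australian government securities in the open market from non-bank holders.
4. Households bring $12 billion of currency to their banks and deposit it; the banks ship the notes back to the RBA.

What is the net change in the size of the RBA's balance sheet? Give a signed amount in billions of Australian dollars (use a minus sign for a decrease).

Discount-window repayment $40 billion: an RBA asset is shed → −$40B.
Government account inflow $68 billion: only the composition of liabilities changes → 0.
Asset purchase (from non-banks) $36 billion: an RBA asset is acquired → +$36B.
Currency deposit $12 billion: only the composition of liabilities changes → 0.
Net: −40 + 0 + 36 + 0 = -$4 billion.

-$4 billion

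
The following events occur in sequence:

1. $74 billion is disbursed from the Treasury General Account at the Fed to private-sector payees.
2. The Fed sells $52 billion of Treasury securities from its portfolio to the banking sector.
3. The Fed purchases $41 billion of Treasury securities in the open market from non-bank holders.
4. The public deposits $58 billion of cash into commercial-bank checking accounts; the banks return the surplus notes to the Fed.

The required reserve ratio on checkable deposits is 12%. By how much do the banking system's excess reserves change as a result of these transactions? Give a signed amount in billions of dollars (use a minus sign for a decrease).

Government spending $74 billion: reserves +$74B, deposits +$74B.
OMO sale (to banks) $52 billion: reserves −$52B, deposits 0.
Asset purchase (from non-banks) $41 billion: reserves +$41B, deposits +$41B.
Currency deposit $58 billion: reserves +$58B, deposits +$58B.
Totals: Δreserves = +$121B, Δdeposits = +$173B.
Δrequired reserves = 12% × +$173B = +$20.76B.
Δexcess reserves = Δreserves − Δrequired = +$121B − (+$20.76B) = +$100.24 billion.

+$100.24 billion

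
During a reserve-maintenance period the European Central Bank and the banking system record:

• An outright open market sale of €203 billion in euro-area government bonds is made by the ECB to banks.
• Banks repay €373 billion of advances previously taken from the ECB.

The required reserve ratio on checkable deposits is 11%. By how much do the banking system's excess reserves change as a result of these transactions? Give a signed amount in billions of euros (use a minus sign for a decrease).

-€576 billion

OMO sale (to banks) €203 billion: reserves −€203B, deposits 0.
Discount-window repayment €373 billion: reserves −€373B, deposits 0.
Totals: Δreserves = −€576B, Δdeposits = 0.
Δrequired reserves = 11% × 0 = 0.
Δexcess reserves = Δreserves − Δrequired = −€576B − (0) = -€576 billion.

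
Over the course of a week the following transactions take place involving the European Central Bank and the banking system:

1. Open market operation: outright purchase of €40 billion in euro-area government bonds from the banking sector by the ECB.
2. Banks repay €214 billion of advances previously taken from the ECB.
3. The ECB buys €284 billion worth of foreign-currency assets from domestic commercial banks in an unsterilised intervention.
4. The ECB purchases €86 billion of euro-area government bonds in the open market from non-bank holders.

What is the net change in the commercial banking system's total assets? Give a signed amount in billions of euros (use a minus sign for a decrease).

OMO purchase (from banks) €40 billion: just an asset swap on bank balance sheets → 0.
Discount-window repayment €214 billion: bank balance sheets shrink → −€214B.
FX purchase €284 billion: just an asset swap on bank balance sheets → 0.
Asset purchase (from non-banks) €86 billion: bank balance sheets expand → +€86B.
Net: 0 − 214 + 0 + 86 = -€128 billion.

-€128 billion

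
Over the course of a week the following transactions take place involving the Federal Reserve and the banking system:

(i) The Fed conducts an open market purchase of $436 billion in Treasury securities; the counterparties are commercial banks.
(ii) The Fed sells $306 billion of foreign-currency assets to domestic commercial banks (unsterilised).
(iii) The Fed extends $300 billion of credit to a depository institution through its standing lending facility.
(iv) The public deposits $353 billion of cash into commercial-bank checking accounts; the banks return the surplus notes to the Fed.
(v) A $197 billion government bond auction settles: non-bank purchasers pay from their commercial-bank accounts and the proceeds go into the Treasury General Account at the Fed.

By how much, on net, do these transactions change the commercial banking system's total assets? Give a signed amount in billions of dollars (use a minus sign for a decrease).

+$456 billion

Fed balance sheet:
  Assets:      Securities +$436B, Loans to banks +$300B, Foreign assets −$306B
  Liabilities: Bank reserves +$586B, Currency in circulation −$353B, Government deposits +$197B
Commercial banking system:
  Assets:      Reserves at CB +$586B, Securities −$436B, Foreign assets +$306B
  Liabilities: Checkable deposits +$156B, Borrowings from CB +$300B
Change in total bank assets = +$456 billion.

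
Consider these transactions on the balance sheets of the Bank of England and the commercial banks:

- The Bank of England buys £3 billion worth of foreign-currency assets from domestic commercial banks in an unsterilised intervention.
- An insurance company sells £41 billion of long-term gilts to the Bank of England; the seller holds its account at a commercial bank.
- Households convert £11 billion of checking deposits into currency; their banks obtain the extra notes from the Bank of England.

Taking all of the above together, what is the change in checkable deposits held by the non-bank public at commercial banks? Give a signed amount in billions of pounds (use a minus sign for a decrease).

Bank of England balance sheet:
  Assets:      Securities +£41B, Foreign assets +£3B
  Liabilities: Bank reserves +£33B, Currency in circulation +£11B
Commercial banking system:
  Assets:      Reserves at CB +£33B, Foreign assets −£3B
  Liabilities: Checkable deposits +£30B
So the change in checkable deposits held by the non-bank public at commercial banks is +£30 billion.

+£30 billion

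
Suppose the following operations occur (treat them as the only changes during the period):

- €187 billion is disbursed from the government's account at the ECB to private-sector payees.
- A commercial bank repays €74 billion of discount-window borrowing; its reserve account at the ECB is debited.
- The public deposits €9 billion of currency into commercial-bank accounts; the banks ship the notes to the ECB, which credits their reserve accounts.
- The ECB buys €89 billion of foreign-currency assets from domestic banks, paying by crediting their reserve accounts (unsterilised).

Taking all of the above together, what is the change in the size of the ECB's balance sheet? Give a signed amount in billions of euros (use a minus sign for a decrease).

+€15 billion

ECB balance sheet:
  Assets:      Loans to banks −€74B, Foreign assets +€89B
  Liabilities: Bank reserves +€211B, Currency in circulation −€9B, Government deposits −€187B
Change in total ECB assets = +€15 billion.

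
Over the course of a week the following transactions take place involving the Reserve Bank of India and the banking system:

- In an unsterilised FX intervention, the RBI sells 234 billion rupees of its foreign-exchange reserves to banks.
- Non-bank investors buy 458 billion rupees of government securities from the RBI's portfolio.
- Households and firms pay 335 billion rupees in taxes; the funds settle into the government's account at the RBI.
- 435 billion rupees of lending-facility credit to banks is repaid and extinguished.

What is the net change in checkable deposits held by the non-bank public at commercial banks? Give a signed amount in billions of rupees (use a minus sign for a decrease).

-793 billion

RBI balance sheet:
  Assets:      Securities −458B, Loans to banks −435B, Foreign assets −234B
  Liabilities: Bank reserves −1462B, Government deposits +335B
Commercial banking system:
  Assets:      Reserves at CB −1462B, Foreign assets +234B
  Liabilities: Checkable deposits −793B, Borrowings from CB −435B
So the change in checkable deposits held by the non-bank public at commercial banks is -793 billion.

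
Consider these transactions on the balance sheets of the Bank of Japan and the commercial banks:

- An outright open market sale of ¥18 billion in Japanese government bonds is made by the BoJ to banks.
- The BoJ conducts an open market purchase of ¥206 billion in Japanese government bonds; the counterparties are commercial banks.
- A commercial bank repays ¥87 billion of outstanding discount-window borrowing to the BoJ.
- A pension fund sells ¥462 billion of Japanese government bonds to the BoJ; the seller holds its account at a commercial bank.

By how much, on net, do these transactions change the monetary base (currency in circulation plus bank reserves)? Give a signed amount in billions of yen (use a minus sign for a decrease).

+¥563 billion

BoJ balance sheet:
  Assets:      Securities +¥650B, Loans to banks −¥87B
  Liabilities: Bank reserves +¥563B
Monetary base = currency + reserves: 0 + (+¥563B) = +¥563 billion.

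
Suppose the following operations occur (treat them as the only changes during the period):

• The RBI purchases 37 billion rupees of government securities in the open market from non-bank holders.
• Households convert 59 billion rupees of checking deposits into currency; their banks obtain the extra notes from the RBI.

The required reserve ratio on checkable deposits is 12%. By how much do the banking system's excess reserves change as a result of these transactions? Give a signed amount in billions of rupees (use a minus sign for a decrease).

-19.36 billion

Asset purchase (from non-banks) 37 billion rupees: reserves +37B, deposits +37B.
Currency withdrawal 59 billion rupees: reserves −59B, deposits −59B.
Totals: Δreserves = −22B, Δdeposits = −22B.
Δrequired reserves = 12% × −22B = −2.64B.
Δexcess reserves = Δreserves − Δrequired = −22B − (−2.64B) = -19.36 billion.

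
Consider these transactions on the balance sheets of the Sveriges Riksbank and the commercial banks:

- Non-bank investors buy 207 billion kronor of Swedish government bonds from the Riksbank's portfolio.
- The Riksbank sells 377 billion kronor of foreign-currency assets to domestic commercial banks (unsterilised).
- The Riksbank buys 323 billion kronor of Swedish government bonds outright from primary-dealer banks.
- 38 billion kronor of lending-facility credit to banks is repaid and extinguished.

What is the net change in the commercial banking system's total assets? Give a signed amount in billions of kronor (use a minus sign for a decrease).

-245 billion

Riksbank balance sheet:
  Assets:      Securities +116B, Loans to banks −38B, Foreign assets −377B
  Liabilities: Bank reserves −299B
Commercial banking system:
  Assets:      Reserves at CB −299B, Securities −323B, Foreign assets +377B
  Liabilities: Checkable deposits −207B, Borrowings from CB −38B
Change in total bank assets = -245 billion.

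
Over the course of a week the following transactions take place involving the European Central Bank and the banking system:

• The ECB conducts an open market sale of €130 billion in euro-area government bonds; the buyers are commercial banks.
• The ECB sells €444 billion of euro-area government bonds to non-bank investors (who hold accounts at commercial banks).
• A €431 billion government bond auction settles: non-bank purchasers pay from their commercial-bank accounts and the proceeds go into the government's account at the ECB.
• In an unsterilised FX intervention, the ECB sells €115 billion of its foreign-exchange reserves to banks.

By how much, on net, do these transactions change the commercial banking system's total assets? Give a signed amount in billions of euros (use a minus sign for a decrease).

-€875 billion

ECB balance sheet:
  Assets:      Securities −€574B, Foreign assets −€115B
  Liabilities: Bank reserves −€1120B, Government deposits +€431B
Commercial banking system:
  Assets:      Reserves at CB −€1120B, Securities +€130B, Foreign assets +€115B
  Liabilities: Checkable deposits −€875B
Change in total bank assets = -€875 billion.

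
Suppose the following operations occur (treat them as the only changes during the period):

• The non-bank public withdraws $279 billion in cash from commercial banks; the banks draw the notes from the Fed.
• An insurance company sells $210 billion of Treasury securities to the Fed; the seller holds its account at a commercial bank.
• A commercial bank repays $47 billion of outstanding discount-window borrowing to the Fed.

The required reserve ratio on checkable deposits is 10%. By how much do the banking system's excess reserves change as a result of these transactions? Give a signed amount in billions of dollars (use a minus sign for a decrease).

-$109.1 billion

Currency withdrawal $279 billion: reserves −$279B, deposits −$279B.
Asset purchase (from non-banks) $210 billion: reserves +$210B, deposits +$210B.
Discount-window repayment $47 billion: reserves −$47B, deposits 0.
Totals: Δreserves = −$116B, Δdeposits = −$69B.
Δrequired reserves = 10% × −$69B = −$6.9B.
Δexcess reserves = Δreserves − Δrequired = −$116B − (−$6.9B) = -$109.1 billion.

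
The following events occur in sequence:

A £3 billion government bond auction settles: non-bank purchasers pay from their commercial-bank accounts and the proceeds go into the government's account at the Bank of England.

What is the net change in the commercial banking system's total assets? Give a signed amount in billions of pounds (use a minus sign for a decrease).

-£3 billion

Government account inflow £3 billion: bank balance sheets shrink → −£3B.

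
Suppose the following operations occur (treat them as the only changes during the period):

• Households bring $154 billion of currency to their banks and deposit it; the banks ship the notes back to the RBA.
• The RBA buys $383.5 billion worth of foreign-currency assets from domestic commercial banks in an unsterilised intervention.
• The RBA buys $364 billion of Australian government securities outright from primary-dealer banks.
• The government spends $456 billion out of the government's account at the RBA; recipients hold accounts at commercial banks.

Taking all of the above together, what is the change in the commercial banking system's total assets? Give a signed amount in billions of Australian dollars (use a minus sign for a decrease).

+$610 billion

Currency deposit $154 billion: bank balance sheets expand → +$154B.
FX purchase $383.5 billion: just an asset swap on bank balance sheets → 0.
OMO purchase (from banks) $364 billion: just an asset swap on bank balance sheets → 0.
Government spending $456 billion: bank balance sheets expand → +$456B.
Net: 154 + 0 + 0 + 456 = +$610 billion.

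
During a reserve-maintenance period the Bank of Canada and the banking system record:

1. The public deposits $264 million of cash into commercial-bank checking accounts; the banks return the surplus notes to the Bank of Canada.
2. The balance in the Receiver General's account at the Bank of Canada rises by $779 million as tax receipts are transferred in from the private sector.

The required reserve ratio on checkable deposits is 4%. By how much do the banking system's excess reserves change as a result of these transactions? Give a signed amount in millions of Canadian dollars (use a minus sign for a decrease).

Currency deposit $264 million: reserves +$264M, deposits +$264M.
Government account inflow $779 million: reserves −$779M, deposits −$779M.
Totals: Δreserves = −$515M, Δdeposits = −$515M.
Δrequired reserves = 4% × −$515M = −$20.6M.
Δexcess reserves = Δreserves − Δrequired = −$515M − (−$20.6M) = -$494.4 million.

-$494.4 million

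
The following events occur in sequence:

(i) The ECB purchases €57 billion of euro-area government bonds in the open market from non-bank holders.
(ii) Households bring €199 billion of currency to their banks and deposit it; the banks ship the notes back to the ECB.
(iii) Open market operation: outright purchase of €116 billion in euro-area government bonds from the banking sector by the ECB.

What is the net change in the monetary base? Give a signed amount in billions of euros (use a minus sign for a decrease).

+€173 billion

Asset purchase (from non-banks) €57 billion: ECB balance sheet expands → +€57B.
Currency deposit €199 billion: just a shift between currency and reserves — both are base money → 0.
OMO purchase (from banks) €116 billion: ECB balance sheet expands → +€116B.
Net: 57 + 0 + 116 = +€173 billion.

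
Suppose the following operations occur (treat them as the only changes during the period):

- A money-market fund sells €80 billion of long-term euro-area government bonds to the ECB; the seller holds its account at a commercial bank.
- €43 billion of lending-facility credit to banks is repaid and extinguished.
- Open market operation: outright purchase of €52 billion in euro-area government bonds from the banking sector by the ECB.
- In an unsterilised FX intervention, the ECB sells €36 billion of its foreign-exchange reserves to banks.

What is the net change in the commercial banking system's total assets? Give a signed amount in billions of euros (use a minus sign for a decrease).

Asset purchase (from non-banks) €80 billion: bank balance sheets expand → +€80B.
Discount-window repayment €43 billion: bank balance sheets shrink → −€43B.
OMO purchase (from banks) €52 billion: just an asset swap on bank balance sheets → 0.
FX sale €36 billion: just an asset swap on bank balance sheets → 0.
Net: 80 − 43 + 0 + 0 = +€37 billion.

+€37 billion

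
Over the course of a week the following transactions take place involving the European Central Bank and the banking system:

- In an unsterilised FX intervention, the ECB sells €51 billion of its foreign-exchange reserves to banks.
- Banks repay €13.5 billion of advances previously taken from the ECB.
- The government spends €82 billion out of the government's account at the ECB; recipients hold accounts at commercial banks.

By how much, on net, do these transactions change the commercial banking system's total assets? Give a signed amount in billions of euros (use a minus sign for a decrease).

+€68.5 billion

FX sale €51 billion: just an asset swap on bank balance sheets → 0.
Discount-window repayment €13.5 billion: bank balance sheets shrink → −€13.5B.
Government spending €82 billion: bank balance sheets expand → +€82B.
Net: 0 − 13.5 + 82 = +€68.5 billion.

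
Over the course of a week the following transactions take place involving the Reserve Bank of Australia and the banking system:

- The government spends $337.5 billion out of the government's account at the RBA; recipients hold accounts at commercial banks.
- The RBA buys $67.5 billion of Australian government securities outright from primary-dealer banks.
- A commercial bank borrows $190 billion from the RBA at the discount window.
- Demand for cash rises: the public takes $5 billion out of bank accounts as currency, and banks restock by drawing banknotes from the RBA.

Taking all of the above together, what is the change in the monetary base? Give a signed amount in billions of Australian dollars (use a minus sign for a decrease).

+$595 billion

RBA balance sheet:
  Assets:      Securities +$67.5B, Loans to banks +$190B
  Liabilities: Bank reserves +$590B, Currency in circulation +$5B, Government deposits −$337.5B
Monetary base = currency + reserves: +$5B + (+$590B) = +$595 billion.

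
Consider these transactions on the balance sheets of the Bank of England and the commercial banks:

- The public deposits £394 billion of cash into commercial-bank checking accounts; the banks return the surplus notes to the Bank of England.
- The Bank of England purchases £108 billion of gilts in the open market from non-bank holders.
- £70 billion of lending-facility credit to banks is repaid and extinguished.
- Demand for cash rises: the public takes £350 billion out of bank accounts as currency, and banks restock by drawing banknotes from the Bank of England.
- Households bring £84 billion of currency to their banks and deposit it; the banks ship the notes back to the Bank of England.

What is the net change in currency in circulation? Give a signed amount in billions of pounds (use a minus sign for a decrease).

-£128 billion

Currency deposit £394 billion: notes return to the central bank → −£394B.
Asset purchase (from non-banks) £108 billion: no currency enters or leaves circulation → 0.
Discount-window repayment £70 billion: no currency enters or leaves circulation → 0.
Currency withdrawal £350 billion: notes leave the central bank → +£350B.
Currency deposit £84 billion: notes return to the central bank → −£84B.
Net: −394 + 0 + 0 + 350 − 84 = -£128 billion.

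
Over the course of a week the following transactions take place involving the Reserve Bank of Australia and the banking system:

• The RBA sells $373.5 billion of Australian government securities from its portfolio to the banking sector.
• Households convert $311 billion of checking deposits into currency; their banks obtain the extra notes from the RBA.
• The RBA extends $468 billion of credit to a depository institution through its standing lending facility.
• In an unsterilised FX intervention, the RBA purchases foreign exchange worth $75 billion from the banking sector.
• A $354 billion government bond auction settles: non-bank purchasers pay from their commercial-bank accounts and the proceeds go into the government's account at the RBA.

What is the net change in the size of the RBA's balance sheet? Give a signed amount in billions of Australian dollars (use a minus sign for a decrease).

RBA balance sheet:
  Assets:      Securities −$373.5B, Loans to banks +$468B, Foreign assets +$75B
  Liabilities: Bank reserves −$495.5B, Currency in circulation +$311B, Government deposits +$354B
Commercial banking system:
  Assets:      Reserves at CB −$495.5B, Securities +$373.5B, Foreign assets −$75B
  Liabilities: Checkable deposits −$665B, Borrowings from CB +$468B
Change in total RBA assets = +$169.5 billion.

+$169.5 billion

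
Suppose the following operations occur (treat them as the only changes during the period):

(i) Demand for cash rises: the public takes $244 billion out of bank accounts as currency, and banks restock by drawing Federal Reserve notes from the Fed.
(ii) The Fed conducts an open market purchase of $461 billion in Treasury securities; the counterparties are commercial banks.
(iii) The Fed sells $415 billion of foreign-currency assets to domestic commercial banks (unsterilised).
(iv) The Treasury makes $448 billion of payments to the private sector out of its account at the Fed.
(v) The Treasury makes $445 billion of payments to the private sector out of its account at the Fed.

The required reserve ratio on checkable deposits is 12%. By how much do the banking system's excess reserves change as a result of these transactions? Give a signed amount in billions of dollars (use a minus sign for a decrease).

+$617.12 billion

Currency withdrawal $244 billion: reserves −$244B, deposits −$244B.
OMO purchase (from banks) $461 billion: reserves +$461B, deposits 0.
FX sale $415 billion: reserves −$415B, deposits 0.
Government spending $448 billion: reserves +$448B, deposits +$448B.
Government spending $445 billion: reserves +$445B, deposits +$445B.
Totals: Δreserves = +$695B, Δdeposits = +$649B.
Δrequired reserves = 12% × +$649B = +$77.88B.
Δexcess reserves = Δreserves − Δrequired = +$695B − (+$77.88B) = +$617.12 billion.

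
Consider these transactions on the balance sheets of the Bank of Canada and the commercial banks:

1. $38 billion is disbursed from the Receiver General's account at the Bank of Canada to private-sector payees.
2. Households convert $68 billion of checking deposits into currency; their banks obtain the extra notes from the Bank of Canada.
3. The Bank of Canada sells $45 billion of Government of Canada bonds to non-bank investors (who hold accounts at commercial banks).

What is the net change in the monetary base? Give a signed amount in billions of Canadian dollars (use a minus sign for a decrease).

Bank of Canada balance sheet:
  Assets:      Securities −$45B
  Liabilities: Bank reserves −$75B, Currency in circulation +$68B, Government deposits −$38B
Commercial banking system:
  Assets:      Reserves at CB −$75B
  Liabilities: Checkable deposits −$75B
Monetary base = currency + reserves: +$68B + (−$75B) = -$7 billion.

-$7 billion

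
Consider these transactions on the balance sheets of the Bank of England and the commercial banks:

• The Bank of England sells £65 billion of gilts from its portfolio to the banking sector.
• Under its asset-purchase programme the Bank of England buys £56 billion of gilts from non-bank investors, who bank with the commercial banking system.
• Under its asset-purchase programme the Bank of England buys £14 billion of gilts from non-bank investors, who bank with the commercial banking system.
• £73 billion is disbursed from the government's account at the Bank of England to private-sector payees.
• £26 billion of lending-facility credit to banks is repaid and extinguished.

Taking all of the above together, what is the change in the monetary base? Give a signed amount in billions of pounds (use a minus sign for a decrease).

+£52 billion

OMO sale (to banks) £65 billion: Bank of England balance sheet contracts → −£65B.
Asset purchase (from non-banks) £56 billion: Bank of England balance sheet expands → +£56B.
Asset purchase (from non-banks) £14 billion: Bank of England balance sheet expands → +£14B.
Government spending £73 billion: a non-base liability converts back to reserves → +£73B.
Discount-window repayment £26 billion: Bank of England balance sheet contracts → −£26B.
Net: −65 + 56 + 14 + 73 − 26 = +£52 billion.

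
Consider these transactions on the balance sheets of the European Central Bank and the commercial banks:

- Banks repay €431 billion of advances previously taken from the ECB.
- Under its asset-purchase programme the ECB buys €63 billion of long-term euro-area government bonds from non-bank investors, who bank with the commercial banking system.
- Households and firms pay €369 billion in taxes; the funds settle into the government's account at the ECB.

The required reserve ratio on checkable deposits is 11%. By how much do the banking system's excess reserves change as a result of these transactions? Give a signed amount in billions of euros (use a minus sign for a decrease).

Discount-window repayment €431 billion: reserves −€431B, deposits 0.
Asset purchase (from non-banks) €63 billion: reserves +€63B, deposits +€63B.
Government account inflow €369 billion: reserves −€369B, deposits −€369B.
Totals: Δreserves = −€737B, Δdeposits = −€306B.
Δrequired reserves = 11% × −€306B = −€33.66B.
Δexcess reserves = Δreserves − Δrequired = −€737B − (−€33.66B) = -€703.34 billion.

-€703.34 billion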